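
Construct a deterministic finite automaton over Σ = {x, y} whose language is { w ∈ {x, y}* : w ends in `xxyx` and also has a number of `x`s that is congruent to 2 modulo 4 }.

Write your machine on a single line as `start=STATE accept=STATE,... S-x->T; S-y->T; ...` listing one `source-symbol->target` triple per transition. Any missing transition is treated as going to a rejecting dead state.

start=q0; accept=q19; q0-x->q1; q0-y->q0; q1-x->q2; q1-y->q3; q2-x->q4; q2-y->q5; q3-x->q6; q3-y->q3; q4-x->q7; q4-y->q8; q5-x->q9; q5-y->q10; q6-x->q4; q6-y->q10; q7-x->q11; q7-y->q12; q8-x->q13; q8-y->q14; q9-x->q7; q9-y->q14; q10-x->q15; q10-y->q10; q11-x->q2; q11-y->q16; q12-x->q17; q12-y->q0; q13-x->q11; q13-y->q0; q14-x->q18; q14-y->q14; q15-x->q7; q15-y->q14; q16-x->q19; q16-y->q3; q17-x->q2; q17-y->q3; q18-x->q11; q18-y->q0; q19-x->q4; q19-y->q10

Handle the two conditions separately and then intersect. The first has 5 states tracking how much of the suffix `xxyx` has currently been matched; the second has 4 states tracking the count of `x`s modulo 4. A product state is a pair (one from each), accepting exactly when both do.
20 states suffice.
          x    y  
>  q0     q1   q0 
   q1     q2   q3 
   q2     q4   q5 
   q3     q6   q3 
   q4     q7   q8 
   q5     q9  q10 
   q6     q4  q10 
   q7    q11  q12 
   q8    q13  q14 
   q9     q7  q14 
   q10   q15  q10 
   q11    q2  q16 
   q12   q17   q0 
   q13   q11   q0 
   q14   q18  q14 
   q15    q7  q14 
   q16   q19   q3 
   q17    q2   q3 
   q18   q11   q0 
 * q19    q4  q10 
(> = start, * = accepting)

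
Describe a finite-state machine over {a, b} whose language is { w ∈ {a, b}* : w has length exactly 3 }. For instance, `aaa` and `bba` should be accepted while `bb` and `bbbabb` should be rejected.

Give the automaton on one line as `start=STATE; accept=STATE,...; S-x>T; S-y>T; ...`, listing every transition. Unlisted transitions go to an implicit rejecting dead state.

start=s0; accept=s3; s0-a>s1; s0-b>s1; s1-a>s2; s1-b>s2; s2-a>s3; s2-b>s3; s3-a>s4; s3-b>s4; s4-a>s4; s4-b>s4

We only need to distinguish lengths 0, 1, …, 3, and '>3'. Chain s0 → s1 → s2 → s3 → s4 on every symbol, with s4 looping. Accepting states: {s3}.
With 5 states:
        a   b  
>  s0   s1  s1 
   s1   s2  s2 
   s2   s3  s3 
 * s3   s4  s4 
   s4   s4  s4 
(> = start, * = accepting)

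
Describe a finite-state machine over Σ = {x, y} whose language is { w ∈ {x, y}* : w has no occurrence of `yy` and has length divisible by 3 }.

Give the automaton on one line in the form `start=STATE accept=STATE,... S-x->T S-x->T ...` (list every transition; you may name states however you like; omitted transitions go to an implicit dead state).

start=q0 accept=q0,q6 q0-x->q1 q0-y->q2 q1-x->q3 q1-y->q4 q2-x->q3 q2-y->q5 q3-x->q0 q3-y->q6 q4-x->q0 q4-y->q7 q5-x->q7 q5-y->q7 q6-x->q1 q6-y->q8 q7-x->q8 q7-y->q8 q8-x->q5 q8-y->q5

Run two small machines in parallel and take their product. The first has 3 states tracking partial matches of the forbidden pattern `yy`; the second has 3 states tracking the input length modulo 3. A product state is a pair (one from each), accepting exactly when both do.
        x   y  
>* q0   q1  q2 
   q1   q3  q4 
   q2   q3  q5 
   q3   q0  q6 
   q4   q0  q7 
   q5   q7  q7 
 * q6   q1  q8 
   q7   q8  q8 
   q8   q5  q5 
(> = start, * = accepting)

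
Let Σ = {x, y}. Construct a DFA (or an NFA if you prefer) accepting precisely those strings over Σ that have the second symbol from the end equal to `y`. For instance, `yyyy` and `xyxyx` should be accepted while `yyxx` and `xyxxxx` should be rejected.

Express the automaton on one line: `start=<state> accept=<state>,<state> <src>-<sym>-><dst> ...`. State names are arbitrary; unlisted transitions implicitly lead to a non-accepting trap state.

start=q0 accept=q5,q6 q0-x->q1 q0-y->q2 q1-x->q3 q1-y->q4 q2-x->q5 q2-y->q6 q3-x->q3 q3-y->q4 q4-x->q5 q4-y->q6 q5-x->q3 q5-y->q4 q6-x->q5 q6-y->q6

Because acceptance depends on a position counted from the end, the machine has to buffer the most recent 2 symbols. Make each state the string of the last up-to-2 symbols read; on input `x` shift the window left and append `x`. Accept when the buffered window has length 2 and begins with `y`.
        x   y  
>  q0   q1  q2 
   q1   q3  q4 
   q2   q5  q6 
   q3   q3  q4 
   q4   q5  q6 
 * q5   q3  q4 
 * q6   q5  q6 
(> = start, * = accepting)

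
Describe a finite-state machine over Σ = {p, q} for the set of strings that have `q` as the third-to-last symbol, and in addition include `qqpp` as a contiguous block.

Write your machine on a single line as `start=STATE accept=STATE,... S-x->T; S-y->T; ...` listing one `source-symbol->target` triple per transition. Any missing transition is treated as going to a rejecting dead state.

Handle the two conditions separately and then intersect. One (15 states) tracks the last 3 symbols read; the other (5 states) tracks whether and how much of `qqpp` has been seen. Each combined state is a pair, one component from each; accept when both components accept. Minimizing collapses redundant product states.
A 12-state machine:
          p    q  
>  S0     S0   S1 
   S1     S0   S2 
   S2     S3   S2 
   S3     S4   S1 
 * S4     S5   S6 
   S5     S5   S6 
   S6     S7   S8 
   S7     S4   S9 
   S8    S10  S11 
 * S9     S7   S8 
 * S10    S4   S9 
 * S11   S10  S11 
(> = start, * = accepting)

start=S0; accept=S4,S9,S10,S11; S0-p->S0; S0-q->S1; S1-p->S0; S1-q->S2; S2-p->S3; S2-q->S2; S3-p->S4; S3-q->S1; S4-p->S5; S4-q->S6; S5-p->S5; S5-q->S6; S6-p->S7; S6-q->S8; S7-p->S4; S7-q->S9; S8-p->S10; S8-q->S11; S9-p->S7; S9-q->S8; S10-p->S4; S10-q->S9; S11-p->S10; S11-q->S11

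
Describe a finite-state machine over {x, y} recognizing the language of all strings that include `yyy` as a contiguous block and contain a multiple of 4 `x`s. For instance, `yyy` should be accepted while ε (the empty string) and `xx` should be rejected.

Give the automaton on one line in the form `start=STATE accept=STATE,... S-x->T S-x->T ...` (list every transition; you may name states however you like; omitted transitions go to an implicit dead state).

start=s0 accept=s9 s0-x->s1 s0-y->s2 s1-x->s3 s1-y->s4 s2-x->s1 s2-y->s5 s3-x->s6 s3-y->s7 s4-x->s3 s4-y->s8 s5-x->s1 s5-y->s9 s6-x->s0 s6-y->s10 s7-x->s6 s7-y->s11 s8-x->s3 s8-y->s12 s9-x->s12 s9-y->s9 s10-x->s0 s10-y->s13 s11-x->s6 s11-y->s14 s12-x->s14 s12-y->s12 s13-x->s0 s13-y->s15 s14-x->s15 s14-y->s14 s15-x->s9 s15-y->s15

Build one automaton per condition and run them in lockstep. The first has 4 states tracking whether and how much of `yyy` has been seen; the second has 4 states tracking the count of `x`s modulo 4. A product state is a pair (one from each), accepting exactly when both do.
          x    y  
>  s0     s1   s2 
   s1     s3   s4 
   s2     s1   s5 
   s3     s6   s7 
   s4     s3   s8 
   s5     s1   s9 
   s6     s0  s10 
   s7     s6  s11 
   s8     s3  s12 
 * s9    s12   s9 
   s10    s0  s13 
   s11    s6  s14 
   s12   s14  s12 
   s13    s0  s15 
   s14   s15  s14 
   s15    s9  s15 
(> = start, * = accepting)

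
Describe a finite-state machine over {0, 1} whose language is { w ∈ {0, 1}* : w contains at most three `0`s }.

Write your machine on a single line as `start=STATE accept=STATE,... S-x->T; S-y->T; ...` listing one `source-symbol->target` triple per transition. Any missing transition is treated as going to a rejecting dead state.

start=A; accept=A,B,C,D; A-0->B; A-1->A; B-0->C; B-1->B; C-0->D; C-1->C; D-0->E; D-1->D; E-0->E; E-1->E

Only the number of `0`s matters, and only up to 4. Make a chain A → B → C → D → E advanced by each `0` (with E absorbing); every other symbol self-loops. The accepting set is {A, B, C, D}.
5 states suffice.
       0  1 
>* A   B  A 
 * B   C  B 
 * C   D  C 
 * D   E  D 
   E   E  E 
(> = start, * = accepting)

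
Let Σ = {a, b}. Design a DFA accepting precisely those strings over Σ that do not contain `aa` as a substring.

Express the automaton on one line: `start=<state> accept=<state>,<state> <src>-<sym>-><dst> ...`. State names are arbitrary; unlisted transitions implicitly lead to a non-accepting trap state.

This is the complement of 'contains `aa`'. Use the same substring-matching states — q0 through q2 holding how much of `aa` has just been matched — but flip the accepting set: everything except the trap q2 accepts.
A 3-state machine:
        a   b  
>* q0   q1  q0 
 * q1   q2  q0 
   q2   q2  q2 
(> = start, * = accepting)

start=q0 accept=q0,q1 q0-a->q1 q0-b->q0 q1-a->q2 q1-b->q0 q2-a->q2 q2-b->q2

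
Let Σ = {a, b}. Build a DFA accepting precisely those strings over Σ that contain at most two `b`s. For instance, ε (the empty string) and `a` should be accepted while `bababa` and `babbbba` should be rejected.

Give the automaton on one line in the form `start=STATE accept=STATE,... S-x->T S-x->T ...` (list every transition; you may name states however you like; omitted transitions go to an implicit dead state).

start=S0 accept=S0,S1,S2 S0-a->S0 S0-b->S1 S1-a->S1 S1-b->S2 S2-a->S2 S2-b->S3 S3-a->S3 S3-b->S3

Only the number of `b`s matters, and only up to 3. Make a chain S0 → S1 → S2 → S3 advanced by each `b` (with S3 absorbing); every other symbol self-loops. The accepting set is {S0, S1, S2}.
        a   b  
>* S0   S0  S1 
 * S1   S1  S2 
 * S2   S2  S3 
   S3   S3  S3 
(> = start, * = accepting)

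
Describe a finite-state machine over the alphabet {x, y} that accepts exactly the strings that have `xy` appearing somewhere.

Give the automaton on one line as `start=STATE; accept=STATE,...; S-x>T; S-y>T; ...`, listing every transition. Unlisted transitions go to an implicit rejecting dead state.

Track how much of `xy` has been matched so far: state s0 is no progress, s2 is the absorbing accept state reached once `xy` has occurred. Intermediate states record partial matches; on a mismatch, fall back to the longest reusable overlap.
3 states suffice.
        x   y  
>  s0   s1  s0 
   s1   s1  s2 
 * s2   s2  s2 
(> = start, * = accepting)

start=s0; accept=s2; s0-x>s1; s0-y>s0; s1-x>s1; s1-y>s2; s2-x>s2; s2-y>s2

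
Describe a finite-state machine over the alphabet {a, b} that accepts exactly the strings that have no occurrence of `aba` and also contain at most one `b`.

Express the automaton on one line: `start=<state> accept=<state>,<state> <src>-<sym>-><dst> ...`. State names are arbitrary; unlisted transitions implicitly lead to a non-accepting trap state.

start=q0 accept=q0,q1,q2,q3 q0-a->q1 q0-b->q2 q1-a->q1 q1-b->q3 q2-a->q2 q2-b->q4 q3-a->q4 q3-b->q4 q4-a->q4 q4-b->q4

Run two small machines in parallel and take their product. One (4 states) tracks partial matches of the forbidden pattern `aba`; the other (3 states) tracks the count of `b`s, saturating at 2. Each combined state is a pair, one component from each; accept when both components accept. Equivalent product states are then merged.
5 states suffice.
        a   b  
>* q0   q1  q2 
 * q1   q1  q3 
 * q2   q2  q4 
 * q3   q4  q4 
   q4   q4  q4 
(> = start, * = accepting)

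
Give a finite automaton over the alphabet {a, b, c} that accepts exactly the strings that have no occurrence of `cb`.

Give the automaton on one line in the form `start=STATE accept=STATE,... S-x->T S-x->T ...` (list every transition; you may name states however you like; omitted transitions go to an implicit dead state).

This is the complement of 'contains `cb`'. Use the same substring-matching states — s0 through s2 holding how much of `cb` has just been matched — but flip the accepting set: everything except the trap s2 accepts.
With 3 states:
        a   b   c  
>* s0   s0  s0  s1 
 * s1   s0  s2  s1 
   s2   s2  s2  s2 
(> = start, * = accepting)

start=s0 accept=s0,s1 s0-a->s0 s0-b->s0 s0-c->s1 s1-a->s0 s1-b->s2 s1-c->s1 s2-a->s2 s2-b->s2 s2-c->s2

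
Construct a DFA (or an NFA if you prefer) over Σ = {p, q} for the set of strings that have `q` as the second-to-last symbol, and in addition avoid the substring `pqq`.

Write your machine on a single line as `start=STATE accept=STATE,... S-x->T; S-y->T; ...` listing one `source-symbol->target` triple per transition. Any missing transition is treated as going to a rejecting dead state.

Run two small machines in parallel and take their product. The first has 7 states tracking the last 2 symbols read; the second has 4 states tracking partial matches of the forbidden pattern `pqq`. A product state is a pair (one from each), accepting exactly when both do.
With 11 states:
       p  q 
>  A   B  C 
   B   D  E 
   C   F  G 
   D   D  E 
   E   F  H 
 * F   D  E 
 * G   F  G 
   H   I  H 
   I   J  K 
   J   J  K 
   K   I  H 
(> = start, * = accepting)

start=A; accept=F,G; A-p->B; A-q->C; B-p->D; B-q->E; C-p->F; C-q->G; D-p->D; D-q->E; E-p->F; E-q->H; F-p->D; F-q->E; G-p->F; G-q->G; H-p->I; H-q->H; I-p->J; I-q->K; J-p->J; J-q->K; K-p->I; K-q->H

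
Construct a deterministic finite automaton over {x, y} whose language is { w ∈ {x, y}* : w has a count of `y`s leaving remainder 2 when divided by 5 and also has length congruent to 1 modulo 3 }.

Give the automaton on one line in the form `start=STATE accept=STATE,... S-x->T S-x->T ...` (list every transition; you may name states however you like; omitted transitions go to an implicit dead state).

Build one automaton per condition and run them in lockstep. One (5 states) tracks the count of `y`s modulo 5; the other (3 states) tracks the input length modulo 3. Each combined state is a pair, one component from each; accept when both components accept.
15 states suffice.
       x  y 
>  A   B  C 
   B   D  E 
   C   E  F 
   D   A  G 
   E   G  H 
   F   H  I 
   G   C  J 
   H   J  K 
   I   K  L 
 * J   F  M 
   K   M  N 
   L   N  D 
   M   I  O 
   N   O  A 
   O   L  B 
(> = start, * = accepting)

start=A accept=J A-x->B A-y->C B-x->D B-y->E C-x->E C-y->F D-x->A D-y->G E-x->G E-y->H F-x->H F-y->I G-x->C G-y->J H-x->J H-y->K I-x->K I-y->L J-x->F J-y->M K-x->M K-y->N L-x->N L-y->D M-x->I M-y->O N-x->O N-y->A O-x->L O-y->B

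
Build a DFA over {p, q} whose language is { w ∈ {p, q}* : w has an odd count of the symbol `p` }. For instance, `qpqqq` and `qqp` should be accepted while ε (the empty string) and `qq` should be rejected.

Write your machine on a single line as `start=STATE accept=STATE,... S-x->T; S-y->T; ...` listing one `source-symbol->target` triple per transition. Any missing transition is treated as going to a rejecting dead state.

start=s0; accept=s1; s0-p->s1; s0-q->s0; s1-p->s0; s1-q->s1

The only thing that matters is how many `p`s have appeared, reduced mod 2. Use one state per residue: s0 for 0, …, s1 for 1. Reading `p` moves to the next residue; anything else stays put. s1 is accepting.
2 states suffice.
        p   q  
>  s0   s1  s0 
 * s1   s0  s1 
(> = start, * = accepting)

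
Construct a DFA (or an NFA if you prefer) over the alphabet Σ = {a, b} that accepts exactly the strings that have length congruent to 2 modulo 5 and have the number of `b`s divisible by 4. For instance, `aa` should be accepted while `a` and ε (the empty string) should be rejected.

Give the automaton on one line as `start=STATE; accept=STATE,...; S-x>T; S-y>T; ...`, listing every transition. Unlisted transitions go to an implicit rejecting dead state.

start=s0; accept=s3; s0-a>s1; s0-b>s2; s1-a>s3; s1-b>s4; s2-a>s4; s2-b>s5; s3-a>s6; s3-b>s7; s4-a>s7; s4-b>s8; s5-a>s8; s5-b>s9; s6-a>s10; s6-b>s11; s7-a>s11; s7-b>s12; s8-a>s12; s8-b>s13; s9-a>s13; s9-b>s10; s10-a>s0; s10-b>s14; s11-a>s14; s11-b>s15; s12-a>s15; s12-b>s16; s13-a>s16; s13-b>s0; s14-a>s2; s14-b>s17; s15-a>s17; s15-b>s18; s16-a>s18; s16-b>s1; s17-a>s5; s17-b>s19; s18-a>s19; s18-b>s3; s19-a>s9; s19-b>s6

Handle the two conditions separately and then intersect. One (5 states) tracks the input length modulo 5; the other (4 states) tracks the count of `b`s modulo 4. Each combined state is a pair, one component from each; accept when both components accept.
A 20-state machine:
          a    b  
>  s0     s1   s2 
   s1     s3   s4 
   s2     s4   s5 
 * s3     s6   s7 
   s4     s7   s8 
   s5     s8   s9 
   s6    s10  s11 
   s7    s11  s12 
   s8    s12  s13 
   s9    s13  s10 
   s10    s0  s14 
   s11   s14  s15 
   s12   s15  s16 
   s13   s16   s0 
   s14    s2  s17 
   s15   s17  s18 
   s16   s18   s1 
   s17    s5  s19 
   s18   s19   s3 
   s19    s9   s6 
(> = start, * = accepting)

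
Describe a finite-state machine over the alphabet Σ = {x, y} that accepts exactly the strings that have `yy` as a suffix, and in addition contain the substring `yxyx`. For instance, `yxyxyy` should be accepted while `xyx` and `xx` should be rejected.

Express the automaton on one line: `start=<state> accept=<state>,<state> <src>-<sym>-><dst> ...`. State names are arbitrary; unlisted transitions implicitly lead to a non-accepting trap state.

start=A accept=H A-x->A A-y->B B-x->C B-y->D C-x->A C-y->E D-x->C D-y->D E-x->F E-y->D F-x->F F-y->G G-x->F G-y->H H-x->F H-y->H

Build one automaton per condition and run them in lockstep. The first has 3 states tracking how much of the suffix `yy` has currently been matched; the second has 5 states tracking whether and how much of `yxyx` has been seen. A product state is a pair (one from each), accepting exactly when both do.
With 8 states:
       x  y 
>  A   A  B 
   B   C  D 
   C   A  E 
   D   C  D 
   E   F  D 
   F   F  G 
   G   F  H 
 * H   F  H 
(> = start, * = accepting)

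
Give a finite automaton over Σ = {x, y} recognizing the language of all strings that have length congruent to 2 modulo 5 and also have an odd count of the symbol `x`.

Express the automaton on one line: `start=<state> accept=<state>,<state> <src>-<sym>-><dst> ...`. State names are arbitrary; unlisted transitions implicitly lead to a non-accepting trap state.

start=q0 accept=q4 q0-x->q1 q0-y->q2 q1-x->q3 q1-y->q4 q2-x->q4 q2-y->q3 q3-x->q5 q3-y->q6 q4-x->q6 q4-y->q5 q5-x->q7 q5-y->q8 q6-x->q8 q6-y->q7 q7-x->q9 q7-y->q0 q8-x->q0 q8-y->q9 q9-x->q2 q9-y->q1

Run two small machines in parallel and take their product. One (5 states) tracks the input length modulo 5; the other (2 states) tracks the count of `x`s modulo 2. Each combined state is a pair, one component from each; accept when both components accept.
10 states suffice.
        x   y  
>  q0   q1  q2 
   q1   q3  q4 
   q2   q4  q3 
   q3   q5  q6 
 * q4   q6  q5 
   q5   q7  q8 
   q6   q8  q7 
   q7   q9  q0 
   q8   q0  q9 
   q9   q2  q1 
(> = start, * = accepting)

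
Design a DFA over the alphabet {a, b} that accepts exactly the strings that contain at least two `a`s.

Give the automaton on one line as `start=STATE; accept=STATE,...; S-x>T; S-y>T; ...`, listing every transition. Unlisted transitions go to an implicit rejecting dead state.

start=s0; accept=s2,s3; s0-a>s1; s0-b>s0; s1-a>s2; s1-b>s1; s2-a>s3; s2-b>s2; s3-a>s3; s3-b>s3

Only the number of `a`s matters, and only up to 3. Make a chain s0 → s1 → s2 → s3 advanced by each `a` (with s3 absorbing); every other symbol self-loops. The accepting set is {s2, s3}.
        a   b  
>  s0   s1  s0 
   s1   s2  s1 
 * s2   s3  s2 
 * s3   s3  s3 
(> = start, * = accepting)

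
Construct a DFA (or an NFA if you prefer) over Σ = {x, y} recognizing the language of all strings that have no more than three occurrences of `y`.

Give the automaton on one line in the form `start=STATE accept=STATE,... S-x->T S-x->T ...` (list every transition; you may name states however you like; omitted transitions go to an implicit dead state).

Only the number of `y`s matters, and only up to 4. Make a chain S0 → S1 → S2 → S3 → S4 advanced by each `y` (with S4 absorbing); every other symbol self-loops. The accepting set is {S0, S1, S2, S3}.
With 5 states:
        x   y  
>* S0   S0  S1 
 * S1   S1  S2 
 * S2   S2  S3 
 * S3   S3  S4 
   S4   S4  S4 
(> = start, * = accepting)

start=S0 accept=S0,S1,S2,S3 S0-x->S0 S0-y->S1 S1-x->S1 S1-y->S2 S2-x->S2 S2-y->S3 S3-x->S3 S3-y->S4 S4-x->S4 S4-y->S4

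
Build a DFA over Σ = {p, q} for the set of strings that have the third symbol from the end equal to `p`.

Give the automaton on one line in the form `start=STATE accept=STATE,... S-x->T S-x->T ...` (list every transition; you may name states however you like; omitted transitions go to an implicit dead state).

start=S0 accept=S7,S8,S9,S10 S0-p->S1 S0-q->S2 S1-p->S3 S1-q->S4 S2-p->S5 S2-q->S6 S3-p->S7 S3-q->S8 S4-p->S9 S4-q->S10 S5-p->S11 S5-q->S12 S6-p->S13 S6-q->S14 S7-p->S7 S7-q->S8 S8-p->S9 S8-q->S10 S9-p->S11 S9-q->S12 S10-p->S13 S10-q->S14 S11-p->S7 S11-q->S8 S12-p->S9 S12-q->S10 S13-p->S11 S13-q->S12 S14-p->S13 S14-q->S14

Because acceptance depends on a position counted from the end, the machine has to buffer the most recent 3 symbols. Make each state the string of the last up-to-3 symbols read; on input `x` shift the window left and append `x`. Accept when the buffered window has length 3 and begins with `p`.
15 states suffice.
          p    q  
>  S0     S1   S2 
   S1     S3   S4 
   S2     S5   S6 
   S3     S7   S8 
   S4     S9  S10 
   S5    S11  S12 
   S6    S13  S14 
 * S7     S7   S8 
 * S8     S9  S10 
 * S9    S11  S12 
 * S10   S13  S14 
   S11    S7   S8 
   S12    S9  S10 
   S13   S11  S12 
   S14   S13  S14 
(> = start, * = accepting)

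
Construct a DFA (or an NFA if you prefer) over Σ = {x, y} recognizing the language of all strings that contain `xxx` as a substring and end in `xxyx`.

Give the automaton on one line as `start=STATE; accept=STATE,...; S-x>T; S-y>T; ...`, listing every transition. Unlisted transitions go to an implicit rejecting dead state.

Run two small machines in parallel and take their product. The first has 4 states tracking whether and how much of `xxx` has been seen; the second has 5 states tracking how much of the suffix `xxyx` has currently been matched. A product state is a pair (one from each), accepting exactly when both do.
A 10-state machine:
        x   y  
>  q0   q1  q0 
   q1   q2  q0 
   q2   q3  q4 
   q3   q3  q5 
   q4   q6  q0 
   q5   q7  q8 
   q6   q2  q0 
 * q7   q3  q8 
   q8   q9  q8 
   q9   q3  q8 
(> = start, * = accepting)

start=q0; accept=q7; q0-x>q1; q0-y>q0; q1-x>q2; q1-y>q0; q2-x>q3; q2-y>q4; q3-x>q3; q3-y>q5; q4-x>q6; q4-y>q0; q5-x>q7; q5-y>q8; q6-x>q2; q6-y>q0; q7-x>q3; q7-y>q8; q8-x>q9; q8-y>q8; q9-x>q3; q9-y>q8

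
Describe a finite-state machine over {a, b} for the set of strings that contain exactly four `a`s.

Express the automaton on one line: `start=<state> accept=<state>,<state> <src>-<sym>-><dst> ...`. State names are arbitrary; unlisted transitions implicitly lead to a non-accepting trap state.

Count `a`s, saturating at 5: states S0 through S4 mean 0 through 4 `a`s seen; S5 means more than 4. Each `a` increments (capped at S5); other symbols loop. Accept from {S4}.
With 6 states:
        a   b  
>  S0   S1  S0 
   S1   S2  S1 
   S2   S3  S2 
   S3   S4  S3 
 * S4   S5  S4 
   S5   S5  S5 
(> = start, * = accepting)

start=S0 accept=S4 S0-a->S1 S0-b->S0 S1-a->S2 S1-b->S1 S2-a->S3 S2-b->S2 S3-a->S4 S3-b->S3 S4-a->S5 S4-b->S4 S5-a->S5 S5-b->S5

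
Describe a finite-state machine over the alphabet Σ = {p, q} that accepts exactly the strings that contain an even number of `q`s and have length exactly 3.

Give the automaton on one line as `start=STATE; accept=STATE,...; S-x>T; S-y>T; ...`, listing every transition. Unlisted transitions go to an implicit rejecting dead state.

start=A; accept=F; A-p>B; A-q>C; B-p>D; B-q>E; C-p>E; C-q>D; D-p>F; D-q>G; E-p>G; E-q>F; F-p>G; F-q>G; G-p>G; G-q>G

Build one automaton per condition and run them in lockstep. One (2 states) tracks the count of `q`s modulo 2; the other (5 states) tracks the input length, saturating at 4. Each combined state is a pair, one component from each; accept when both components accept. Minimizing collapses redundant product states.
7 states suffice.
       p  q 
>  A   B  C 
   B   D  E 
   C   E  D 
   D   F  G 
   E   G  F 
 * F   G  G 
   G   G  G 
(> = start, * = accepting)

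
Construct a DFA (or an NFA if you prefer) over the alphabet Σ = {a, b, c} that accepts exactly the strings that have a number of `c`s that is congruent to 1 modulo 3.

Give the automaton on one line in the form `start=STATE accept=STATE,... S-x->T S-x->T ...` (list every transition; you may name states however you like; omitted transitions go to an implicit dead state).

start=s0 accept=s1 s0-a->s0 s0-b->s0 s0-c->s1 s1-a->s1 s1-b->s1 s1-c->s2 s2-a->s2 s2-b->s2 s2-c->s0

Keep the running count of `c`s modulo 3: each `c` advances along the cycle s0 → s1 → s2 → s0 while other symbols loop. Accept at s1.
        a   b   c  
>  s0   s0  s0  s1 
 * s1   s1  s1  s2 
   s2   s2  s2  s0 
(> = start, * = accepting)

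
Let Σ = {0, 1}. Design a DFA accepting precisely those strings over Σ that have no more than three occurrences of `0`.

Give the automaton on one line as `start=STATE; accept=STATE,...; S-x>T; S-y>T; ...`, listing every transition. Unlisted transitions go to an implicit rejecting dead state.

start=S0; accept=S0,S1,S2,S3; S0-0>S1; S0-1>S0; S1-0>S2; S1-1>S1; S2-0>S3; S2-1>S2; S3-0>S4; S3-1>S3; S4-0>S4; S4-1>S4

Count `0`s, saturating at 4: states S0 through S3 mean 0 through 3 `0`s seen; S4 means more than 3. Each `0` increments (capped at S4); other symbols loop. Accept from {S0, S1, S2, S3}.
5 states suffice.
        0   1  
>* S0   S1  S0 
 * S1   S2  S1 
 * S2   S3  S2 
 * S3   S4  S3 
   S4   S4  S4 
(> = start, * = accepting)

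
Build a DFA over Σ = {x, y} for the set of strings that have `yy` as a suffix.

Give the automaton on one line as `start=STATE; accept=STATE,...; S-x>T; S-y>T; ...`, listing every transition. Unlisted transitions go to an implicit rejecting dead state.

start=s0; accept=s2; s0-x>s0; s0-y>s1; s1-x>s0; s1-y>s2; s2-x>s0; s2-y>s2

Let each state record the length of the longest suffix of the input read so far that is also a prefix of `yy`. s1 means the last symbol is `y`; s2 means the last 2 symbols are `yy`. Accept only at s2, where the string currently ends in `yy`.
3 states suffice.
        x   y  
>  s0   s0  s1 
   s1   s0  s2 
 * s2   s0  s2 
(> = start, * = accepting)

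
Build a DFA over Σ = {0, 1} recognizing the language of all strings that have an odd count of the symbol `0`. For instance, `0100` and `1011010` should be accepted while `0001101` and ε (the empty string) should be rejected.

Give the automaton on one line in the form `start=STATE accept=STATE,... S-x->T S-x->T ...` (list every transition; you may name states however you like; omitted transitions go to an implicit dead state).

start=q0 accept=q1 q0-0->q1 q0-1->q0 q1-0->q0 q1-1->q1

The only thing that matters is how many `0`s have appeared, reduced mod 2. Use one state per residue: q0 for 0, …, q1 for 1. Reading `0` moves to the next residue; anything else stays put. q1 is accepting.
With 2 states:
        0   1  
>  q0   q1  q0 
 * q1   q0  q1 
(> = start, * = accepting)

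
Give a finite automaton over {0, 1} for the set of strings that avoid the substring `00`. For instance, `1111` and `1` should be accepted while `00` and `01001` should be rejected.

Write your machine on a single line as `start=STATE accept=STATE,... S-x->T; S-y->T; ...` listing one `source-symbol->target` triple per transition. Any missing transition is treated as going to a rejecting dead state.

start=q0; accept=q0,q1; q0-0->q1; q0-1->q0; q1-0->q2; q1-1->q0; q2-0->q2; q2-1->q2

Track partial matches of the forbidden pattern `00`. State q2 is a dead state reached once `00` has occurred; every other state accepts. q0 means no part of `00` is currently matched.
A 3-state machine:
        0   1  
>* q0   q1  q0 
 * q1   q2  q0 
   q2   q2  q2 
(> = start, * = accepting)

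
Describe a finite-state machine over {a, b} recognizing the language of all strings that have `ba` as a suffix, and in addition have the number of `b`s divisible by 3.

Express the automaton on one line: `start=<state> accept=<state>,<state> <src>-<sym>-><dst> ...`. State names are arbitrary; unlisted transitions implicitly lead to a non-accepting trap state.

Run two small machines in parallel and take their product. The first has 3 states tracking how much of the suffix `ba` has currently been matched; the second has 3 states tracking the count of `b`s modulo 3. A product state is a pair (one from each), accepting exactly when both do.
9 states suffice.
        a   b  
>  q0   q0  q1 
   q1   q2  q3 
   q2   q4  q3 
   q3   q5  q6 
   q4   q4  q3 
   q5   q7  q6 
   q6   q8  q1 
   q7   q7  q6 
 * q8   q0  q1 
(> = start, * = accepting)

start=q0 accept=q8 q0-a->q0 q0-b->q1 q1-a->q2 q1-b->q3 q2-a->q4 q2-b->q3 q3-a->q5 q3-b->q6 q4-a->q4 q4-b->q3 q5-a->q7 q5-b->q6 q6-a->q8 q6-b->q1 q7-a->q7 q7-b->q6 q8-a->q0 q8-b->q1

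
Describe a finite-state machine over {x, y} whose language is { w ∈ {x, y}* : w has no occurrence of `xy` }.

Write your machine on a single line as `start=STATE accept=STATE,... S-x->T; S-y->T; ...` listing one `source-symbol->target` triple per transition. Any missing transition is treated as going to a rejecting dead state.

start=s0; accept=s0,s1; s0-x->s1; s0-y->s0; s1-x->s1; s1-y->s2; s2-x->s2; s2-y->s2

Track partial matches of the forbidden pattern `xy`. State s2 is a dead state reached once `xy` has occurred; every other state accepts. s0 means no part of `xy` is currently matched.
3 states suffice.
        x   y  
>* s0   s1  s0 
 * s1   s1  s2 
   s2   s2  s2 
(> = start, * = accepting)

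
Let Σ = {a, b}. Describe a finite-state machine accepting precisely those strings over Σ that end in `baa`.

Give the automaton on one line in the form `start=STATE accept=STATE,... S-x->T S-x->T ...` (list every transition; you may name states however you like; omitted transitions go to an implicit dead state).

start=q0 accept=q3 q0-a->q0 q0-b->q1 q1-a->q2 q1-b->q1 q2-a->q3 q2-b->q1 q3-a->q0 q3-b->q1

Remember how much of `baa` the current input suffix matches. State q0 means no match yet; q1 means the last symbol is `b`; q2 means the last 2 symbols are `ba`; q3 means the last 3 symbols are `baa`. Only q3 accepts. On a mismatch, fall back to the longest proper suffix that is still a prefix of `baa`.
        a   b  
>  q0   q0  q1 
   q1   q2  q1 
   q2   q3  q1 
 * q3   q0  q1 
(> = start, * = accepting)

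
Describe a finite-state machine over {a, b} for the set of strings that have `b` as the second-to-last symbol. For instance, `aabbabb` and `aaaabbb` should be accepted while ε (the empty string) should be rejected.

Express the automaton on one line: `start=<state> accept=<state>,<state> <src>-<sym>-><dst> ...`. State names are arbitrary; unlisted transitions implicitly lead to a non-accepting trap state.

start=q0 accept=q5,q6 q0-a->q1 q0-b->q2 q1-a->q3 q1-b->q4 q2-a->q5 q2-b->q6 q3-a->q3 q3-b->q4 q4-a->q5 q4-b->q6 q5-a->q3 q5-b->q4 q6-a->q5 q6-b->q6

A DFA must remember the last 2 symbols (since which symbol is second-to-last isn't known until the input ends). Use one state per possible window of the last ≤2 symbols; accept from those whose window starts with `b`.
        a   b  
>  q0   q1  q2 
   q1   q3  q4 
   q2   q5  q6 
   q3   q3  q4 
   q4   q5  q6 
 * q5   q3  q4 
 * q6   q5  q6 
(> = start, * = accepting)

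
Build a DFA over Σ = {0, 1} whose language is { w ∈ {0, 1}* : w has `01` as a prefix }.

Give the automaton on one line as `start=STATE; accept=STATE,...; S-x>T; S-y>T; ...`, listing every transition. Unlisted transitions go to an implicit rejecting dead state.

start=S0; accept=S2; S0-0>S1; S0-1>S3; S1-0>S3; S1-1>S2; S2-0>S2; S2-1>S2; S3-0>S3; S3-1>S3

Walk along `01` while the input agrees: from S0 take `0` to S1, and so on. Any deviation drops to the rejecting sink S3. Once S2 is reached the prefix is confirmed and every continuation is accepted.
4 states suffice.
        0   1  
>  S0   S1  S3 
   S1   S3  S2 
 * S2   S2  S2 
   S3   S3  S3 
(> = start, * = accepting)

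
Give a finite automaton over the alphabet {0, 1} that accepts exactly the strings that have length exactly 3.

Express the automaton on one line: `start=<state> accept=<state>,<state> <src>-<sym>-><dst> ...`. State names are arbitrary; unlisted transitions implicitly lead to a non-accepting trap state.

We only need to distinguish lengths 0, 1, …, 3, and '>3'. Chain s0 → s1 → s2 → s3 → s4 on every symbol, with s4 looping. Accepting states: {s3}.
A 5-state machine:
        0   1  
>  s0   s1  s1 
   s1   s2  s2 
   s2   s3  s3 
 * s3   s4  s4 
   s4   s4  s4 
(> = start, * = accepting)

start=s0 accept=s3 s0-0->s1 s0-1->s1 s1-0->s2 s1-1->s2 s2-0->s3 s2-1->s3 s3-0->s4 s3-1->s4 s4-0->s4 s4-1->s4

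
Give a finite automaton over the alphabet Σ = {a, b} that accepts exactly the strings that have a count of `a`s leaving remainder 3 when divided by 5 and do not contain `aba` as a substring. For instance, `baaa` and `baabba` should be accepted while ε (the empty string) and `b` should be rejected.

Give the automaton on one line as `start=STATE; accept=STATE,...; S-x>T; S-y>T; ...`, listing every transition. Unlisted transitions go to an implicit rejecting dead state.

start=q0; accept=q4,q9,q15; q0-a>q1; q0-b>q0; q1-a>q2; q1-b>q3; q2-a>q4; q2-b>q5; q3-a>q6; q3-b>q7; q4-a>q8; q4-b>q9; q5-a>q10; q5-b>q11; q6-a>q10; q6-b>q6; q7-a>q2; q7-b>q7; q8-a>q12; q8-b>q13; q9-a>q14; q9-b>q15; q10-a>q14; q10-b>q10; q11-a>q4; q11-b>q11; q12-a>q1; q12-b>q16; q13-a>q17; q13-b>q18; q14-a>q17; q14-b>q14; q15-a>q8; q15-b>q15; q16-a>q19; q16-b>q0; q17-a>q19; q17-b>q17; q18-a>q12; q18-b>q18; q19-a>q6; q19-b>q19

Build one automaton per condition and run them in lockstep. The first has 5 states tracking the count of `a`s modulo 5; the second has 4 states tracking partial matches of the forbidden pattern `aba`. A product state is a pair (one from each), accepting exactly when both do.
          a    b  
>  q0     q1   q0 
   q1     q2   q3 
   q2     q4   q5 
   q3     q6   q7 
 * q4     q8   q9 
   q5    q10  q11 
   q6    q10   q6 
   q7     q2   q7 
   q8    q12  q13 
 * q9    q14  q15 
   q10   q14  q10 
   q11    q4  q11 
   q12    q1  q16 
   q13   q17  q18 
   q14   q17  q14 
 * q15    q8  q15 
   q16   q19   q0 
   q17   q19  q17 
   q18   q12  q18 
   q19    q6  q19 
(> = start, * = accepting)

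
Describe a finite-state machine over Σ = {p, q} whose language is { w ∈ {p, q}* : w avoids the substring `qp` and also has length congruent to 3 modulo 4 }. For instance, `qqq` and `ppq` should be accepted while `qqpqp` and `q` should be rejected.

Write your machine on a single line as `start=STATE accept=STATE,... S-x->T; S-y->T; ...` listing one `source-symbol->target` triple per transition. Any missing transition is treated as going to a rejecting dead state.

Handle the two conditions separately and then intersect. The first has 3 states tracking partial matches of the forbidden pattern `qp`; the second has 4 states tracking the input length modulo 4. A product state is a pair (one from each), accepting exactly when both do. After merging equivalent states the machine shrinks.
With 9 states:
       p  q 
>  A   B  C 
   B   D  E 
   C   F  E 
   D   G  H 
   E   F  H 
   F   F  F 
 * G   A  I 
 * H   F  I 
   I   F  C 
(> = start, * = accepting)

start=A; accept=G,H; A-p->B; A-q->C; B-p->D; B-q->E; C-p->F; C-q->E; D-p->G; D-q->H; E-p->F; E-q->H; F-p->F; F-q->F; G-p->A; G-q->I; H-p->F; H-q->I; I-p->F; I-q->C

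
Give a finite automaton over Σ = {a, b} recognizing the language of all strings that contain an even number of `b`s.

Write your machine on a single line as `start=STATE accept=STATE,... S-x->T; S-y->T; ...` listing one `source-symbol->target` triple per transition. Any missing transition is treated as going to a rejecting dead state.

start=S0; accept=S0; S0-a->S0; S0-b->S1; S1-a->S1; S1-b->S0

The only thing that matters is how many `b`s have appeared, reduced mod 2. Use one state per residue: S0 for 0, …, S1 for 1. Reading `b` moves to the next residue; anything else stays put. S0 is accepting.
With 2 states:
        a   b  
>* S0   S0  S1 
   S1   S1  S0 
(> = start, * = accepting)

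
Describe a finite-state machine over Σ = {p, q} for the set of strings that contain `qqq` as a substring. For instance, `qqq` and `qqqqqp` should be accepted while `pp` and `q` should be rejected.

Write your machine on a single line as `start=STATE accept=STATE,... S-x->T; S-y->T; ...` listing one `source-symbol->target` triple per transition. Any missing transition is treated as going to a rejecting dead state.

start=s0; accept=s3; s0-p->s0; s0-q->s1; s1-p->s0; s1-q->s2; s2-p->s0; s2-q->s3; s3-p->s3; s3-q->s3

States s0..s2 record the length of the longest prefix of `qqq` that matches the current input suffix. Reaching s3 means `qqq` has been seen, and we stay there forever. Accept from s3.
A 4-state machine:
        p   q  
>  s0   s0  s1 
   s1   s0  s2 
   s2   s0  s3 
 * s3   s3  s3 
(> = start, * = accepting)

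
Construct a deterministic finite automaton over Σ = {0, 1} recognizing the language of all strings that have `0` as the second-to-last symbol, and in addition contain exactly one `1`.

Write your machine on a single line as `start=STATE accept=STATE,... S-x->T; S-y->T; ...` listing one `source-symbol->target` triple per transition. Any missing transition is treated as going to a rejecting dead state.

Build one automaton per condition and run them in lockstep. The first has 7 states tracking the last 2 symbols read; the second has 3 states tracking the count of `1`s, saturating at 2. A product state is a pair (one from each), accepting exactly when both do.
11 states suffice.
          0    1  
>  q0     q1   q2 
   q1     q3   q4 
   q2     q5   q6 
   q3     q3   q4 
 * q4     q5   q6 
   q5     q7   q8 
   q6     q9   q6 
 * q7     q7   q8 
   q8     q9   q6 
   q9    q10   q8 
   q10   q10   q8 
(> = start, * = accepting)

start=q0; accept=q4,q7; q0-0->q1; q0-1->q2; q1-0->q3; q1-1->q4; q2-0->q5; q2-1->q6; q3-0->q3; q3-1->q4; q4-0->q5; q4-1->q6; q5-0->q7; q5-1->q8; q6-0->q9; q6-1->q6; q7-0->q7; q7-1->q8; q8-0->q9; q8-1->q6; q9-0->q10; q9-1->q8; q10-0->q10; q10-1->q8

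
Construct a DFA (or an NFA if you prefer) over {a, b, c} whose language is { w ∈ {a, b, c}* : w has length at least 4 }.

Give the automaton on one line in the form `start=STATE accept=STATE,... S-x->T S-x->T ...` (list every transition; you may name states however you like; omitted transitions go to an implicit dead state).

Count input length up to 5: every symbol moves from q0 toward q5, which means 'more than 4' and absorbs. Accept from {q4, q5}.
With 6 states:
        a   b   c  
>  q0   q1  q1  q1 
   q1   q2  q2  q2 
   q2   q3  q3  q3 
   q3   q4  q4  q4 
 * q4   q5  q5  q5 
 * q5   q5  q5  q5 
(> = start, * = accepting)

start=q0 accept=q4,q5 q0-a->q1 q0-b->q1 q0-c->q1 q1-a->q2 q1-b->q2 q1-c->q2 q2-a->q3 q2-b->q3 q2-c->q3 q3-a->q4 q3-b->q4 q3-c->q4 q4-a->q5 q4-b->q5 q4-c->q5 q5-a->q5 q5-b->q5 q5-c->q5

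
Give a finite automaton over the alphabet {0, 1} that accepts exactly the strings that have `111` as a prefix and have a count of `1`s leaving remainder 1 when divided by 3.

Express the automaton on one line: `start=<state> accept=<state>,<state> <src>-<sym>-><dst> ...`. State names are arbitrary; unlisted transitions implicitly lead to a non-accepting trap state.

start=A accept=H A-0->B A-1->C B-0->B B-1->D C-0->D C-1->E D-0->D D-1->F E-0->F E-1->G F-0->F F-1->B G-0->G G-1->H H-0->H H-1->I I-0->I I-1->G

Handle the two conditions separately and then intersect. One (5 states) tracks whether the input so far still matches the prefix `111`; the other (3 states) tracks the count of `1`s modulo 3. Each combined state is a pair, one component from each; accept when both components accept.
With 9 states:
       0  1 
>  A   B  C 
   B   B  D 
   C   D  E 
   D   D  F 
   E   F  G 
   F   F  B 
   G   G  H 
 * H   H  I 
   I   I  G 
(> = start, * = accepting)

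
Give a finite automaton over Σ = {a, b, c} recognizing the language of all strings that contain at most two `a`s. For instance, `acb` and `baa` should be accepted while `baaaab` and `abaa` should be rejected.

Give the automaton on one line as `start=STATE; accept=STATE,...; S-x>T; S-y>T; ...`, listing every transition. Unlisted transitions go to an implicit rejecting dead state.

Count `a`s, saturating at 3: states q0 through q2 mean 0 through 2 `a`s seen; q3 means more than 2. Each `a` increments (capped at q3); other symbols loop. Accept from {q0, q1, q2}.
        a   b   c  
>* q0   q1  q0  q0 
 * q1   q2  q1  q1 
 * q2   q3  q2  q2 
   q3   q3  q3  q3 
(> = start, * = accepting)

start=q0; accept=q0,q1,q2; q0-a>q1; q0-b>q0; q0-c>q0; q1-a>q2; q1-b>q1; q1-c>q1; q2-a>q3; q2-b>q2; q2-c>q2; q3-a>q3; q3-b>q3; q3-c>q3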